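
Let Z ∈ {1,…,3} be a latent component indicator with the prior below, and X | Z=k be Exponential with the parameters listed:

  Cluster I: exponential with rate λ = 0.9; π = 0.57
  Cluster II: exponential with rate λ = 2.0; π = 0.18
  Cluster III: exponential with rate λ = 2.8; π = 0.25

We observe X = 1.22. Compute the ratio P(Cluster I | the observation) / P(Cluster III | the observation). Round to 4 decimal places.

Posterior odds = (π_i f_i(x)) / (π_j f_j(x)); the normalising sum cancels.
Exponential densities:
  p_I = 0.9·e^(−0.9·1.22) = 0.9·e^(−1.0980) = 0.300184
  p_II = 2.0·e^(−2.0·1.22) = 2.0·e^(−2.4400) = 0.174322
  p_III = 2.8·e^(−2.8·1.22) = 2.8·e^(−3.4160) = 0.0919619
Odds = (0.57/0.25) × (0.300184/0.0919619) = 2.28 × 3.26422 ≈ 7.4424

7.4424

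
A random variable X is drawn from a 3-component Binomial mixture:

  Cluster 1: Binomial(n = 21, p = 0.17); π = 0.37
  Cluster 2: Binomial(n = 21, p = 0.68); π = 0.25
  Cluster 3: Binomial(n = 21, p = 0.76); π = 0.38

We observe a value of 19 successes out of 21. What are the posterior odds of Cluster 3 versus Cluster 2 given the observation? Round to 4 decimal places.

7.0755

Only the two components matter; the odds are (π_i f_i(x)) / (π_j f_j(x)).
Evaluate each component's likelihood at the observed value:
  L_1 = C(21,19)·0.17^19·0.83^2 = 210·2.39072e-15·0.6889 = 3.45864e-13
  L_2 = C(21,19)·0.68^19·0.32^2 = 210·0.000657157·0.1024 = 0.0141315
  L_3 = C(21,19)·0.76^19·0.24^2 = 210·0.00543824·0.0576 = 0.0657809
0.0249968 / 0.00353288 ≈ 7.0755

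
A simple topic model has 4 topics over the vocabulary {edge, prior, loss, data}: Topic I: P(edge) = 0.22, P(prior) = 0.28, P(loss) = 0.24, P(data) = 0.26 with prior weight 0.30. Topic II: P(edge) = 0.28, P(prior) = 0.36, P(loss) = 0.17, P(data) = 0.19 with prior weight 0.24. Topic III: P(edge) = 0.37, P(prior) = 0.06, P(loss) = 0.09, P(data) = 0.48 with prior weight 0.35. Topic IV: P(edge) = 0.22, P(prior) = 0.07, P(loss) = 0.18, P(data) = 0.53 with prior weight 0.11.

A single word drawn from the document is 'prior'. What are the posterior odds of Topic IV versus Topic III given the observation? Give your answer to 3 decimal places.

0.367

Since P(k|x) ∝ π_k f_k(x), the posterior odds are π_i f_i(x) / (π_j f_j(x)).
Component likelihoods at x = 'prior':
  p_I = P(prior | comp) = 0.28
  p_II = P(prior | comp) = 0.36
  p_III = P(prior | comp) = 0.06
  p_IV = P(prior | comp) = 0.07
Odds = (0.11/0.35) × (0.07/0.06) = 0.314286 × 1.16667 ≈ 0.367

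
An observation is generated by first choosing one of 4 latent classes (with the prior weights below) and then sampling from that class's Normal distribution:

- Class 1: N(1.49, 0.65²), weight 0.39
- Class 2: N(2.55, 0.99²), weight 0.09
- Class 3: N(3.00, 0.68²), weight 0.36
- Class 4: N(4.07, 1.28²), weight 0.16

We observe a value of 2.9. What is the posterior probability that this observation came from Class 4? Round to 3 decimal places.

0.110

P(component k | x) = π_k·f_k(x) / marginal(x), where marginal(x) = Σ_j π_j·f_j(x).
Evaluate each component's likelihood at the observed value:
  p_1 = 0.058371
  p_2 = 0.37856
  p_3 = 0.58037
  p_4 = 0.205244
Prior × likelihood for each component:
  π_1·p_1 = 0.39 × 0.058371 = 0.0227647
  π_2·p_2 = 0.09 × 0.37856 = 0.0340704
  π_3·p_3 = 0.36 × 0.58037 = 0.208933
  π_4·p_4 = 0.16 × 0.205244 = 0.0328391
Denominator: 0.0227647 + 0.0340704 + 0.208933 + 0.0328391 = 0.298607
P(Class 4 | 2.9) = 0.0328391 / 0.298607 ≈ 0.110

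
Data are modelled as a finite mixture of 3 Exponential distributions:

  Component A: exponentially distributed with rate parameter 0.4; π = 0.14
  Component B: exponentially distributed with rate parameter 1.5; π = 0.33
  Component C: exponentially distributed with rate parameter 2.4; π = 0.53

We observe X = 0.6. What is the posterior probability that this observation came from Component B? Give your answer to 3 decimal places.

0.368

By Bayes' theorem, P(k | x) = P(Z=k) f_k(x) / Σ_j P(Z=j) f_j(x).
Evaluate each component's likelihood at the observed value:
  L_A = 0.314651
  L_B = 0.609854
  L_C = 0.568627
Unnormalised posteriors:
  P(Z=A)·L_A = 0.14 × 0.314651 = 0.0440512
  P(Z=B)·L_B = 0.33 × 0.609854 = 0.201252
  P(Z=C)·L_C = 0.53 × 0.568627 = 0.301372
Normaliser: 0.0440512 + 0.201252 + 0.301372 = 0.546675
P(Component B | 0.6) ≈ 0.368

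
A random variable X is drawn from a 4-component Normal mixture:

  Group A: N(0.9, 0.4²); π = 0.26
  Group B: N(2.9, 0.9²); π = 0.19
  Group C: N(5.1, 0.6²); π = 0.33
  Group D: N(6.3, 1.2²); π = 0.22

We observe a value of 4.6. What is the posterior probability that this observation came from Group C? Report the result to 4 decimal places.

0.7910

Posterior ∝ prior × likelihood, so P(k | x) ∝ π_k f_k(x); normalise over all components.
Component likelihoods at x = 4.6:
  f_A = (1/(0.4·√(2π)))·exp(−(4.6−0.9)²/(2·0.4²)) = 0.997356·exp(-42.78125) = 2.62536e-19
  f_B = (1/(0.9·√(2π)))·exp(−(4.6−2.9)²/(2·0.9²)) = 0.443269·exp(-1.78395) = 0.0744574
  f_C = (1/(0.6·√(2π)))·exp(−(4.6−5.1)²/(2·0.6²)) = 0.664904·exp(-0.34722) = 0.469853
  f_D = (1/(1.2·√(2π)))·exp(−(4.6−6.3)²/(2·1.2²)) = 0.332452·exp(-1.00347) = 0.121878
Weight by the priors:
  π_A·f_A = 0.26 × 2.62536e-19 = 6.82594e-20
  π_B·f_B = 0.19 × 0.0744574 = 0.0141469
  π_C·f_C = 0.33 × 0.469853 = 0.155052
  π_D·f_D = 0.22 × 0.121878 = 0.0268132
Sum: 6.82594e-20 + 0.0141469 + 0.155052 + 0.0268132 = 0.196012
P(Group C | 4.6) = 0.155052 / 0.196012 ≈ 0.7910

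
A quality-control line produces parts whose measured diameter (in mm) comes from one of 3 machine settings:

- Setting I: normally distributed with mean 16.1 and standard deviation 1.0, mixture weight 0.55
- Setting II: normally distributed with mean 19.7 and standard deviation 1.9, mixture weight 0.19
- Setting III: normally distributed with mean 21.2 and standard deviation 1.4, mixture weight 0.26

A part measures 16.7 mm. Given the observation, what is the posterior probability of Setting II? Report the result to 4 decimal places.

Apply Bayes' rule: the posterior for each component is proportional to its prior times its likelihood at x.
Component likelihoods at x = 16.7 mm:
  p_I = 0.333225
  p_II = 0.060366
  p_III = 0.00162666
Prior × likelihood for each component:
  P(Z=I)·p_I = 0.55 × 0.333225 = 0.183274
  P(Z=II)·p_II = 0.19 × 0.060366 = 0.0114695
  P(Z=III)·p_III = 0.26 × 0.00162666 = 0.000422931
Sum: 0.183274 + 0.0114695 + 0.000422931 = 0.195166
So the posterior for Setting II is 0.0114695 / 0.195166 ≈ 0.0588.

0.0588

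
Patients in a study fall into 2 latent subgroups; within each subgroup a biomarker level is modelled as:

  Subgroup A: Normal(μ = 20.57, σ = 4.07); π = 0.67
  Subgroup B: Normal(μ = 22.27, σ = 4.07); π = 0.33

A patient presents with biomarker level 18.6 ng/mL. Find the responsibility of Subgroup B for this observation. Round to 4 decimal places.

0.2694

By Bayes' theorem, P(k | x) = π_k f_k(x) / Σ_j π_j f_j(x).
Evaluate each component's likelihood at the observed value:
  p_A = (1/(4.07·√(2π)))·exp(−(18.6−20.57)²/(2·4.07²)) = 0.098020·exp(-0.11714) = 0.0871849
  p_B = (1/(4.07·√(2π)))·exp(−(18.6−22.27)²/(2·4.07²)) = 0.098020·exp(-0.40655) = 0.065276
Unnormalised posteriors:
  π_A·p_A = 0.67 × 0.0871849 = 0.0584139
  π_B·p_B = 0.33 × 0.065276 = 0.0215411
Marginal: 0.0584139 + 0.0215411 = 0.079955
So the posterior for Subgroup B is 0.0215411 / 0.079955 ≈ 0.2694.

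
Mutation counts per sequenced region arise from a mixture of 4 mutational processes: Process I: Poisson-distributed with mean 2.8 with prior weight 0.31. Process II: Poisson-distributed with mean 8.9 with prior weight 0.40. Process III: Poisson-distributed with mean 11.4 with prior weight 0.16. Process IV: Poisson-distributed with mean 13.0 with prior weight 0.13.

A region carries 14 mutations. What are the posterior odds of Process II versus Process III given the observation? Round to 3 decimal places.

0.952

Only the two components matter; the odds are (π_i f_i(x)) / (π_j f_j(x)).
Evaluate each component's likelihood at the observed value:
  L_I = e^(−2.8)·2.8^14/14! = 1.26993e-06
  L_II = e^(−8.9)·8.9^14/14! = 0.0306077
  L_III = e^(−11.4)·11.4^14/14! = 0.0804086
  L_IV = e^(−13.0)·13.0^14/14! = 0.102087
Odds = (0.40/0.16) × (0.0306077/0.0804086) = 2.5 × 0.380652 ≈ 0.952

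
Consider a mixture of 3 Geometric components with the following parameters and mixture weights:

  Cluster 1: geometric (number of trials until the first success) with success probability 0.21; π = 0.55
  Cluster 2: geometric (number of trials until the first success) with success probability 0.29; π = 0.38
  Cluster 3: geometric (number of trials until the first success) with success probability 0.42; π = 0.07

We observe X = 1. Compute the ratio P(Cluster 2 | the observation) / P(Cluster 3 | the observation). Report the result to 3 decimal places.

3.748

Only the two components matter; the odds are (π_i f_i(x)) / (π_j f_j(x)).
Component likelihoods at x = 1:
  f_1 = 0.21·(1−0.21)^0 = 0.21·1 = 0.21
  f_2 = 0.29·(1−0.29)^0 = 0.29·1 = 0.29
  f_3 = 0.42·(1−0.42)^0 = 0.42·1 = 0.42
0.1102 / 0.0294 ≈ 3.748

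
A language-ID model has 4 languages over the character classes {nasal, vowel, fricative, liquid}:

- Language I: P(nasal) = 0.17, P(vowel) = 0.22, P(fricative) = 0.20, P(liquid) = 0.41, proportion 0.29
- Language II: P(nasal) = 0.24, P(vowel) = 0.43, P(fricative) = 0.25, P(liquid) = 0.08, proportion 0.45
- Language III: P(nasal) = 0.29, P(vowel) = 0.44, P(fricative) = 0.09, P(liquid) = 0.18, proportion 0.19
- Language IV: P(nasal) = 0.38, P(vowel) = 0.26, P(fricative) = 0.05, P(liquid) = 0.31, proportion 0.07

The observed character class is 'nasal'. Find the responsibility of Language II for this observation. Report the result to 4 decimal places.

By Bayes' theorem, P(k | x) = π_k f_k(x) / Σ_j π_j f_j(x).
Categorical probabilities:
  L_I = 0.17
  L_II = 0.24
  L_III = 0.29
  L_IV = 0.38
Prior × likelihood for each component:
  π_I·L_I = 0.29 × 0.17 = 0.0493
  π_II·L_II = 0.45 × 0.24 = 0.108
  π_III·L_III = 0.19 × 0.29 = 0.0551
  π_IV·L_IV = 0.07 × 0.38 = 0.0266
Marginal: 0.0493 + 0.108 + 0.0551 + 0.0266 = 0.239
So the posterior for Language II is 0.108 / 0.239 ≈ 0.4519.

0.4519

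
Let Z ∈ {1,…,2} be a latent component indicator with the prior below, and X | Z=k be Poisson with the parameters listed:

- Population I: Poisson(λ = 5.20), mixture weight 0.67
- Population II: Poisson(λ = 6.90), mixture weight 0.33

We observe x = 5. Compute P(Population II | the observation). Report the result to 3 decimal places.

Posterior ∝ prior × likelihood, so P(k | x) ∝ P(Z=k) f_k(x); normalise over all components.
Poisson probabilities:
  f_I = 0.174785
  f_II = 0.131351
Prior × likelihood for each component:
  P(Z=I)·f_I = 0.67 × 0.174785 = 0.117106
  P(Z=II)·f_II = 0.33 × 0.131351 = 0.0433457
Evidence: 0.117106 + 0.0433457 = 0.160452
P(Population II | data) ≈ 0.270

0.270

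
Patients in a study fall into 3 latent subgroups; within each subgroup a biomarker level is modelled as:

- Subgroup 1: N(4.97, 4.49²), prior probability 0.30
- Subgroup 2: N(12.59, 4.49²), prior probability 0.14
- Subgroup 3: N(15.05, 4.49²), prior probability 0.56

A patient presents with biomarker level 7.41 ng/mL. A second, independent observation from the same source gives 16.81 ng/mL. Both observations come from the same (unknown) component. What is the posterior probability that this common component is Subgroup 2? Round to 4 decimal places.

0.2626

P(component k | x) = w_k·f_k(x) / marginal(x), where marginal(x) = Σ_j w_j·f_j(x).
Since both observations come from the same component, the likelihood for component k is f_k(x₁)·f_k(x₂).
  p_1 = [0.0766543] × [0.00274603] = 0.000210495
  p_2 = [0.0456718] × [0.0571277] = 0.00260913
  p_3 = [0.0208909] × [0.0822809] = 0.00171892
Unnormalised posteriors:
  w_1·p_1 = 0.30 × 0.000210495 = 6.31485e-05
  w_2·p_2 = 0.14 × 0.00260913 = 0.000365278
  w_3·p_3 = 0.56 × 0.00171892 = 0.000962595
Sum: 6.31485e-05 + 0.000365278 + 0.000962595 = 0.00139102
P(Subgroup 2 | data) ≈ 0.2626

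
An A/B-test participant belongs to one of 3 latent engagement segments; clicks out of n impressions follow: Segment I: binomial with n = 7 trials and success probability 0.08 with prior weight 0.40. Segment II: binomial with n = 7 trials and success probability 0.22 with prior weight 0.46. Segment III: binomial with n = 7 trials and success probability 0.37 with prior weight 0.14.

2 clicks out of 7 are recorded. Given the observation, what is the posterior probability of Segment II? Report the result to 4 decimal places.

Posterior ∝ prior × likelihood, so P(k | x) ∝ w_k f_k(x); normalise over all components.
Component likelihoods at x = 2 clicks out of 7:
  f_I = 0.0885806
  f_II = 0.293452
  f_III = 0.285316
Unnormalised posteriors:
  w_I·f_I = 0.40 × 0.0885806 = 0.0354322
  w_II·f_II = 0.46 × 0.293452 = 0.134988
  w_III·f_III = 0.14 × 0.285316 = 0.0399442
Sum: 0.0354322 + 0.134988 + 0.0399442 = 0.210365
So the posterior for Segment II is 0.134988 / 0.210365 ≈ 0.6417.

0.6417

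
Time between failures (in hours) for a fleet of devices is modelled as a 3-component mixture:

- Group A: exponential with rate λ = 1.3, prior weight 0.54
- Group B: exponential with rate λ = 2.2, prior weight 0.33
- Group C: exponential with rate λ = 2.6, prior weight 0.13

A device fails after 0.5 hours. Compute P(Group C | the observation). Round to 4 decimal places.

0.1315

By Bayes' theorem, P(k | x) = w_k f_k(x) / Σ_j w_j f_j(x).
Component likelihoods at x = 0.5 hours:
  f_A = 1.3·e^(−1.3·0.5) = 1.3·e^(−0.6500) = 0.67866
  f_B = 2.2·e^(−2.2·0.5) = 2.2·e^(−1.1000) = 0.732316
  f_C = 2.6·e^(−2.6·0.5) = 2.6·e^(−1.3000) = 0.708583
Prior × likelihood for each component:
  w_A·f_A = 0.54 × 0.67866 = 0.366476
  w_B·f_B = 0.33 × 0.732316 = 0.241664
  w_C·f_C = 0.13 × 0.708583 = 0.0921157
Sum: 0.366476 + 0.241664 + 0.0921157 = 0.700256
Responsibility of Group C: 0.0921157 / 0.700256 ≈ 0.1315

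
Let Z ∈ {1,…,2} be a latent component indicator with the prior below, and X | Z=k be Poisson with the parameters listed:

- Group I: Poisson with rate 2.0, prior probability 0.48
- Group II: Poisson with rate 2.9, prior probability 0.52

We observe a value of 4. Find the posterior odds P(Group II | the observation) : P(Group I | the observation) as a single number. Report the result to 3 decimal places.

Posterior odds = (π_i f_i(x)) / (π_j f_j(x)); the normalising sum cancels.
Evaluate each component's likelihood at the observed value:
  f_I = e^(−2.0)·2.0^4/4! = 0.0902235
  f_II = e^(−2.9)·2.9^4/4! = 0.162154
Odds = (0.52/0.48) × (0.162154/0.0902235) = 1.08333 × 1.79724 ≈ 1.947

1.947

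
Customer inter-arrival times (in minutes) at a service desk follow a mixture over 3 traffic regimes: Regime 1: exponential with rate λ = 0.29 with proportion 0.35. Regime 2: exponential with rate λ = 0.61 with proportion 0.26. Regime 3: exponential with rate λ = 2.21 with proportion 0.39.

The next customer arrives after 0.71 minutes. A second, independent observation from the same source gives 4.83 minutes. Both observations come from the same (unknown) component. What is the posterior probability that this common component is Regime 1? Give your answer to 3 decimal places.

0.641

P(component k | x) = π_k·f_k(x) / marginal(x), where marginal(x) = Σ_j π_j·f_j(x).
Since both observations come from the same component, the likelihood for component k is f_k(x₁)·f_k(x₂).
  L_1 = [0.236035] × [0.0714631] = 0.0168678
  L_2 = [0.395582] × [0.0320456] = 0.0126767
  L_3 = [0.460194] × [5.11214e-05] = 2.35258e-05
Unnormalised posteriors:
  π_1·L_1 = 0.35 × 0.0168678 = 0.00590373
  π_2·L_2 = 0.26 × 0.0126767 = 0.00329593
  π_3·L_3 = 0.39 × 2.35258e-05 = 9.17504e-06
Evidence: 0.00590373 + 0.00329593 + 9.17504e-06 = 0.00920884
Responsibility of Regime 1: 0.00590373 / 0.00920884 ≈ 0.641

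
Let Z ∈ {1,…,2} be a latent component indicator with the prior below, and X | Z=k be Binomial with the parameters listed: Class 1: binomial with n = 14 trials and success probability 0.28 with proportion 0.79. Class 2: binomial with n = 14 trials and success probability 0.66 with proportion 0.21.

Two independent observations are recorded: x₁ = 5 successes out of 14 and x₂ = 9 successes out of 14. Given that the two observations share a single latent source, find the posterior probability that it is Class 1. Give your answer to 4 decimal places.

0.4563

By Bayes' theorem, P(k | x) = P(Z=k) f_k(x) / Σ_j P(Z=j) f_j(x).
Since both observations come from the same component, the likelihood for component k is f_k(x₁)·f_k(x₂).
  L_1 = [C(14,5)·0.28^5·0.72^9 = 2002·0.00172104·0.0519987 = 0.179162] × [0.00409778] = 0.000734168
  L_2 = [C(14,5)·0.66^5·0.34^9 = 2002·0.125233·6.0717e-05 = 0.0152228] × [0.216149] = 0.0032904
Prior × likelihood for each component:
  P(Z=1)·L_1 = 0.79 × 0.000734168 = 0.000579993
  P(Z=2)·L_2 = 0.21 × 0.0032904 = 0.000690983
Normaliser: 0.000579993 + 0.000690983 = 0.00127098
P(Class 1 | x₁,x₂) ≈ 0.4563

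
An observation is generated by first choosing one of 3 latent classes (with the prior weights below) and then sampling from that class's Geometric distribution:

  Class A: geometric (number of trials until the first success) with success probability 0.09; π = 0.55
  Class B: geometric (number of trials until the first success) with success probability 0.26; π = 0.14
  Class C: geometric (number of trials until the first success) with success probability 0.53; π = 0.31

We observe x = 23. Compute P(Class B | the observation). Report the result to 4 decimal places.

P(component k | x) = π_k·f_k(x) / marginal(x), where marginal(x) = Σ_j π_j·f_j(x).
Evaluate each component's likelihood at the observed value:
  f_A = 0.09·(1−0.09)^22 = 0.09·0.125577 = 0.0113019
  f_B = 0.26·(1−0.26)^22 = 0.26·0.00132769 = 0.0003452
  f_C = 0.53·(1−0.53)^22 = 0.53·6.11157e-08 = 3.23913e-08
Unnormalised posteriors:
  π_A·f_A = 0.55 × 0.0113019 = 0.00621607
  π_B·f_B = 0.14 × 0.0003452 = 4.8328e-05
  π_C·f_C = 0.31 × 3.23913e-08 = 1.00413e-08
Normaliser: 0.00621607 + 4.8328e-05 + 1.00413e-08 = 0.00626441
P(Class B | x) ≈ 0.0077

0.0077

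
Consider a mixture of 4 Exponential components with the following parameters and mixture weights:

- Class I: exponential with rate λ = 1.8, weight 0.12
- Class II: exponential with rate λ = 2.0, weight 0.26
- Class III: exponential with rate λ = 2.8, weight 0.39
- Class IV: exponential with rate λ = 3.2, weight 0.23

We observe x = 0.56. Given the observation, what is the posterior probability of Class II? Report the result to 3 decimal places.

0.283

Apply Bayes' rule: the posterior for each component is proportional to its prior times its likelihood at x.
Exponential densities:
  L_I = 1.8·e^(−1.8·0.56) = 1.8·e^(−1.0080) = 0.656907
  L_II = 2.0·e^(−2.0·0.56) = 2.0·e^(−1.1200) = 0.65256
  L_III = 2.8·e^(−2.8·0.56) = 2.8·e^(−1.5680) = 0.583693
  L_IV = 3.2·e^(−3.2·0.56) = 3.2·e^(−1.7920) = 0.533205
Weight by the priors:
  π_I·L_I = 0.12 × 0.656907 = 0.0788288
  π_II·L_II = 0.26 × 0.65256 = 0.169665
  π_III·L_III = 0.39 × 0.583693 = 0.22764
  π_IV·L_IV = 0.23 × 0.533205 = 0.122637
Denominator: 0.0788288 + 0.169665 + 0.22764 + 0.122637 = 0.598772
P(Class II | 0.56) ≈ 0.283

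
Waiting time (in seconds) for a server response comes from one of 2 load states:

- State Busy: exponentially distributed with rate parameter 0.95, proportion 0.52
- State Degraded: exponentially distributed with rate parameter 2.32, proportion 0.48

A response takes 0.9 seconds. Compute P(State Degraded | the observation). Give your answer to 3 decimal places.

Apply Bayes' rule: the posterior for each component is proportional to its prior times its likelihood at x.
Component likelihoods at x = 0.9 seconds:
  L_Busy = 0.95·e^(−0.95·0.9) = 0.95·e^(−0.8550) = 0.404019
  L_Degraded = 2.32·e^(−2.32·0.9) = 2.32·e^(−2.0880) = 0.287529
Prior × likelihood for each component:
  P(Z=Busy)·L_Busy = 0.52 × 0.404019 = 0.21009
  P(Z=Degraded)·L_Degraded = 0.48 × 0.287529 = 0.138014
Normaliser: 0.21009 + 0.138014 = 0.348104
So the posterior for State Degraded is 0.138014 / 0.348104 ≈ 0.396.

0.396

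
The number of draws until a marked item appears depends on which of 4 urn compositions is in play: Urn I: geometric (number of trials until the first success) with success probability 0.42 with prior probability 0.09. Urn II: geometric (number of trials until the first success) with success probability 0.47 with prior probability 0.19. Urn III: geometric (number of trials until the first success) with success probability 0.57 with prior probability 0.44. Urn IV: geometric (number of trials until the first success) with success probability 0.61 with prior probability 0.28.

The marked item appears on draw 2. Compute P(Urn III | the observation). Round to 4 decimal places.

0.4425

Posterior ∝ prior × likelihood, so P(k | x) ∝ π_k f_k(x); normalise over all components.
Component likelihoods at x = 2:
  p_I = 0.42·(1−0.42)^1 = 0.42·0.58 = 0.2436
  p_II = 0.47·(1−0.47)^1 = 0.47·0.53 = 0.2491
  p_III = 0.57·(1−0.57)^1 = 0.57·0.43 = 0.2451
  p_IV = 0.61·(1−0.61)^1 = 0.61·0.39 = 0.2379
Multiply by the mixture weights:
  π_I·p_I = 0.09 × 0.2436 = 0.021924
  π_II·p_II = 0.19 × 0.2491 = 0.047329
  π_III·p_III = 0.44 × 0.2451 = 0.107844
  π_IV·p_IV = 0.28 × 0.2379 = 0.066612
Normaliser: 0.021924 + 0.047329 + 0.107844 + 0.066612 = 0.243709
Responsibility of Urn III: 0.107844 / 0.243709 ≈ 0.4425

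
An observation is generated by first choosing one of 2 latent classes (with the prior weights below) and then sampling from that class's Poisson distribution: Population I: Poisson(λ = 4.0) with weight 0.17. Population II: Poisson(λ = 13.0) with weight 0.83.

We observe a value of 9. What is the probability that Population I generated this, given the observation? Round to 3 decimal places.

The responsibility of component k is P(Z=k) f_k(x) divided by Σ_j P(Z=j) f_j(x).
Evaluate each component's likelihood at the observed value:
  p_I = e^(−4.0)·4.0^9/9! = 0.0132312
  p_II = e^(−13.0)·13.0^9/9! = 0.066054
Prior × likelihood for each component:
  P(Z=I)·p_I = 0.17 × 0.0132312 = 0.0022493
  P(Z=II)·p_II = 0.83 × 0.066054 = 0.0548248
Normaliser: 0.0022493 + 0.0548248 = 0.0570741
P(Population I | data) ≈ 0.039

0.039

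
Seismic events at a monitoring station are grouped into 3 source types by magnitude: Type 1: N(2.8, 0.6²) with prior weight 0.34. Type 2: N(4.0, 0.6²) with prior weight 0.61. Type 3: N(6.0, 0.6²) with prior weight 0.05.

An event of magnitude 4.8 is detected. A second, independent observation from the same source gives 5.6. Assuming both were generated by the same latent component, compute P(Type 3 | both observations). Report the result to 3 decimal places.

Posterior ∝ prior × likelihood, so P(k | x) ∝ w_k f_k(x); normalise over all components.
Since both observations come from the same component, the likelihood for component k is f_k(x₁)·f_k(x₂).
  L_1 = [(1/(0.6·√(2π)))·exp(−(4.8−2.8)²/(2·0.6²)) = 0.664904·exp(-5.55556) = 0.00257046] × [1.24101e-05] = 3.18997e-08
  L_2 = [(1/(0.6·√(2π)))·exp(−(4.8−4.0)²/(2·0.6²)) = 0.664904·exp(-0.88889) = 0.27335] × [0.0189933] = 0.00519182
  L_3 = [(1/(0.6·√(2π)))·exp(−(4.8−6.0)²/(2·0.6²)) = 0.664904·exp(-2.00000) = 0.0899849] × [0.532413] = 0.0479092
Unnormalised posteriors:
  w_1·L_1 = 0.34 × 3.18997e-08 = 1.08459e-08
  w_2·L_2 = 0.61 × 0.00519182 = 0.00316701
  w_3·L_3 = 0.05 × 0.0479092 = 0.00239546
Sum: 1.08459e-08 + 0.00316701 + 0.00239546 = 0.00556248
Responsibility of Type 3: 0.00239546 / 0.00556248 ≈ 0.431

0.431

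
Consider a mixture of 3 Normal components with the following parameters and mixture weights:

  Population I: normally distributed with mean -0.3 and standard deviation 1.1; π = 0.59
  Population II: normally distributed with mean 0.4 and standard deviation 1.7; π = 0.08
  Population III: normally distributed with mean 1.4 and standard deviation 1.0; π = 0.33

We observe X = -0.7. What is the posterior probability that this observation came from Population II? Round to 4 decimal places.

P(component k | x) = π_k·f_k(x) / marginal(x), where marginal(x) = Σ_j π_j·f_j(x).
Evaluate each component's likelihood at the observed value:
  L_I = (1/(1.1·√(2π)))·exp(−(-0.7−-0.3)²/(2·1.1²)) = 0.362675·exp(-0.06612) = 0.339472
  L_II = (1/(1.7·√(2π)))·exp(−(-0.7−0.4)²/(2·1.7²)) = 0.234672·exp(-0.20934) = 0.190346
  L_III = (1/(1.0·√(2π)))·exp(−(-0.7−1.4)²/(2·1.0²)) = 0.398942·exp(-2.20500) = 0.0439836
Prior × likelihood for each component:
  π_I·L_I = 0.59 × 0.339472 = 0.200288
  π_II·L_II = 0.08 × 0.190346 = 0.0152277
  π_III·L_III = 0.33 × 0.0439836 = 0.0145146
Evidence: 0.200288 + 0.0152277 + 0.0145146 = 0.230031
P(Population II | -0.7) = 0.0152277 / 0.230031 ≈ 0.0662

0.0662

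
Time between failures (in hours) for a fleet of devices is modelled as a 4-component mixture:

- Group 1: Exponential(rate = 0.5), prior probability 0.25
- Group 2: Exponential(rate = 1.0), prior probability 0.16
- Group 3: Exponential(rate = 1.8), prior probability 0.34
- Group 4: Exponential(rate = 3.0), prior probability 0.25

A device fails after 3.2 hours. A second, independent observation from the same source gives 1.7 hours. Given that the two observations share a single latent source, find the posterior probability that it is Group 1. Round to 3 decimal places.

Posterior ∝ prior × likelihood, so P(k | x) ∝ π_k f_k(x); normalise over all components.
Since both observations come from the same component, the likelihood for component k is f_k(x₁)·f_k(x₂).
  f_1 = [0.100948] × [0.213707] = 0.0215734
  f_2 = [0.0407622] × [0.182684] = 0.00744658
  f_3 = [0.005672] × [0.0843979] = 0.000478705
  f_4 = [0.000203186] × [0.0182902] = 3.71632e-06
Prior × likelihood for each component:
  π_1·f_1 = 0.25 × 0.0215734 = 0.00539335
  π_2·f_2 = 0.16 × 0.00744658 = 0.00119145
  π_3·f_3 = 0.34 × 0.000478705 = 0.00016276
  π_4·f_4 = 0.25 × 3.71632e-06 = 9.29081e-07
Evidence: 0.00539335 + 0.00119145 + 0.00016276 + 9.29081e-07 = 0.00674849
Responsibility of Group 1: 0.00539335 / 0.00674849 ≈ 0.799

0.799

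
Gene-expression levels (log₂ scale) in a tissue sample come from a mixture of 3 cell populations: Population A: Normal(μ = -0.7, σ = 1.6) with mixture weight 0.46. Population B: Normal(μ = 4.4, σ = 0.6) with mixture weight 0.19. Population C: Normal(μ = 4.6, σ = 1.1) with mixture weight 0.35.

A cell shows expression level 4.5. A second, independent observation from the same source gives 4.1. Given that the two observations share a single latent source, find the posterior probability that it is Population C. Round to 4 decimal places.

Posterior ∝ prior × likelihood, so P(k | x) ∝ P(Z=k) f_k(x); normalise over all components.
Since both observations come from the same component, the likelihood for component k is f_k(x₁)·f_k(x₂).
  L_A = [0.00126816] × [0.00276991] = 3.51267e-06
  L_B = [0.655733] × [0.586776] = 0.384768
  L_C = [0.361179] × [0.327079] = 0.118134
Unnormalised posteriors:
  P(Z=A)·L_A = 0.46 × 3.51267e-06 = 1.61583e-06
  P(Z=B)·L_B = 0.19 × 0.384768 = 0.0731059
  P(Z=C)·L_C = 0.35 × 0.118134 = 0.0413469
Denominator: 1.61583e-06 + 0.0731059 + 0.0413469 = 0.114454
So the posterior for Population C is 0.0413469 / 0.114454 ≈ 0.3613.

0.3613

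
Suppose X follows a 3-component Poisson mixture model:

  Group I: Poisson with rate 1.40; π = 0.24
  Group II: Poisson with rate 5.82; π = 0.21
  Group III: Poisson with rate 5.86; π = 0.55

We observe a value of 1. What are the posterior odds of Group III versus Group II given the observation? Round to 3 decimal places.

2.534

Since P(k|x) ∝ π_k f_k(x), the posterior odds are π_i f_i(x) / (π_j f_j(x)).
Poisson probabilities:
  L_I = 0.345236
  L_II = 0.0172715
  L_III = 0.0167083
Posterior odds = (π_III·L_III) / (π_II·L_II) = (0.55·0.0167083) / (0.21·0.0172715) = 0.00918956 / 0.00362701 ≈ 2.534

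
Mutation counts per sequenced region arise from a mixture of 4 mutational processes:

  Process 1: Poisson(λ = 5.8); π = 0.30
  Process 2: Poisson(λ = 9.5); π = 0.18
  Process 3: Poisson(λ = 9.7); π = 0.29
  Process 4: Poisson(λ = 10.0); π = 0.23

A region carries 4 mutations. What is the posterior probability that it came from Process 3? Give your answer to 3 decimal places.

Posterior ∝ prior × likelihood, so P(k | x) ∝ w_k f_k(x); normalise over all components.
Evaluate each component's likelihood at the observed value:
  L_1 = e^(−5.8)·5.8^4/4! = 0.142755
  L_2 = e^(−9.5)·9.5^4/4! = 0.025403
  L_3 = e^(−9.7)·9.7^4/4! = 0.0226058
  L_4 = e^(−10.0)·10.0^4/4! = 0.0189166
Prior × likelihood for each component:
  w_1·L_1 = 0.30 × 0.142755 = 0.0428266
  w_2·L_2 = 0.18 × 0.025403 = 0.00457255
  w_3·L_3 = 0.29 × 0.0226058 = 0.00655567
  w_4·L_4 = 0.23 × 0.0189166 = 0.00435083
Denominator: 0.0428266 + 0.00457255 + 0.00655567 + 0.00435083 = 0.0583057
P(Process 3 | data) = 0.00655567 / 0.0583057 ≈ 0.112

0.112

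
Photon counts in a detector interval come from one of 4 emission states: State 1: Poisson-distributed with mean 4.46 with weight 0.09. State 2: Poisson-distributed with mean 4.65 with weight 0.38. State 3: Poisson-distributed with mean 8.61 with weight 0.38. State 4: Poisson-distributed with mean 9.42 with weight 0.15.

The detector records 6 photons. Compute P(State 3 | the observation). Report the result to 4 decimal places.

The responsibility of component k is π_k f_k(x) divided by Σ_j π_j f_j(x).
Evaluate each component's likelihood at the observed value:
  p_1 = e^(−4.46)·4.46^6/6! = 0.126393
  p_2 = e^(−4.65)·4.65^6/6! = 0.13425
  p_3 = e^(−8.61)·8.61^6/6! = 0.103136
  p_4 = e^(−9.42)·9.42^6/6! = 0.0786899
Multiply by the mixture weights:
  π_1·p_1 = 0.09 × 0.126393 = 0.0113754
  π_2·p_2 = 0.38 × 0.13425 = 0.0510152
  π_3·p_3 = 0.38 × 0.103136 = 0.0391917
  π_4·p_4 = 0.15 × 0.0786899 = 0.0118035
Marginal: 0.0113754 + 0.0510152 + 0.0391917 + 0.0118035 = 0.113386
P(State 3 | 6 photons) ≈ 0.3456

0.3456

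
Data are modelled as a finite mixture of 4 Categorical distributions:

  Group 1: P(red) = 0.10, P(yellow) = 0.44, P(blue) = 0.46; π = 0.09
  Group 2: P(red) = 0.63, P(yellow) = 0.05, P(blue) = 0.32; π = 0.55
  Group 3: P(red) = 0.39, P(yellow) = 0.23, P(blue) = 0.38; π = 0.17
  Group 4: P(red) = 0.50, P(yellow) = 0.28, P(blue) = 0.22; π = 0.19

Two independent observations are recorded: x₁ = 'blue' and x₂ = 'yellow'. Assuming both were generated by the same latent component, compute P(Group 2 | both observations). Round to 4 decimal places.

0.1642

Posterior ∝ prior × likelihood, so P(k | x) ∝ π_k f_k(x); normalise over all components.
Since both observations come from the same component, the likelihood for component k is f_k(x₁)·f_k(x₂).
  p_1 = [0.46] × [0.44] = 0.2024
  p_2 = [0.32] × [0.05] = 0.016
  p_3 = [0.38] × [0.23] = 0.0874
  p_4 = [0.22] × [0.28] = 0.0616
Prior × likelihood for each component:
  π_1·p_1 = 0.09 × 0.2024 = 0.018216
  π_2·p_2 = 0.55 × 0.016 = 0.0088
  π_3·p_3 = 0.17 × 0.0874 = 0.014858
  π_4·p_4 = 0.19 × 0.0616 = 0.011704
Marginal: 0.018216 + 0.0088 + 0.014858 + 0.011704 = 0.053578
P(Group 2 | x₁, x₂) = 0.0088 / 0.053578 ≈ 0.1642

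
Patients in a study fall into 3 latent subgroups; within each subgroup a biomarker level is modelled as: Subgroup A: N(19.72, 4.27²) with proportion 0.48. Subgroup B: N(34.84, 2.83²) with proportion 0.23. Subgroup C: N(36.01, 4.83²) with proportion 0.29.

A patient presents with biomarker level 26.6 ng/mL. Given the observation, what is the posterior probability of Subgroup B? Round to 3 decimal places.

Posterior ∝ prior × likelihood, so P(k | x) ∝ w_k f_k(x); normalise over all components.
Component likelihoods at x = 26.6 ng/mL:
  p_A = (1/(4.27·√(2π)))·exp(−(26.6−19.72)²/(2·4.27²)) = 0.093429·exp(-1.29805) = 0.0255121
  p_B = (1/(2.83·√(2π)))·exp(−(26.6−34.84)²/(2·2.83²)) = 0.140969·exp(-4.23888) = 0.00203329
  p_C = (1/(4.83·√(2π)))·exp(−(26.6−36.01)²/(2·4.83²)) = 0.082597·exp(-1.89782) = 0.0123808
Weight by the priors:
  w_A·p_A = 0.48 × 0.0255121 = 0.0122458
  w_B·p_B = 0.23 × 0.00203329 = 0.000467657
  w_C·p_C = 0.29 × 0.0123808 = 0.00359044
Normaliser: 0.0122458 + 0.000467657 + 0.00359044 = 0.0163039
P(Subgroup B | 26.6 ng/mL) ≈ 0.029

0.029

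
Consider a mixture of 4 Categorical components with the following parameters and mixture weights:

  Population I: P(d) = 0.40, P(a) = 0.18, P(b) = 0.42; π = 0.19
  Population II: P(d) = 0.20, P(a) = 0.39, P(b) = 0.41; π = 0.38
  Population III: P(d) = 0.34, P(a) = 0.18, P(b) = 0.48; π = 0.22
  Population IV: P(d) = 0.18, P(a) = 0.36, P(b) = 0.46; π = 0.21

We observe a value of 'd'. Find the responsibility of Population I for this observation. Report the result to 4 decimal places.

Apply Bayes' rule: the posterior for each component is proportional to its prior times its likelihood at x.
Evaluate each component's likelihood at the observed value:
  p_I = P(d | comp) = 0.40
  p_II = P(d | comp) = 0.20
  p_III = P(d | comp) = 0.34
  p_IV = P(d | comp) = 0.18
Unnormalised posteriors:
  w_I·p_I = 0.19 × 0.4 = 0.076
  w_II·p_II = 0.38 × 0.2 = 0.076
  w_III·p_III = 0.22 × 0.34 = 0.0748
  w_IV·p_IV = 0.21 × 0.18 = 0.0378
Evidence: 0.076 + 0.076 + 0.0748 + 0.0378 = 0.2646
So the posterior for Population I is 0.076 / 0.2646 ≈ 0.2872.

0.2872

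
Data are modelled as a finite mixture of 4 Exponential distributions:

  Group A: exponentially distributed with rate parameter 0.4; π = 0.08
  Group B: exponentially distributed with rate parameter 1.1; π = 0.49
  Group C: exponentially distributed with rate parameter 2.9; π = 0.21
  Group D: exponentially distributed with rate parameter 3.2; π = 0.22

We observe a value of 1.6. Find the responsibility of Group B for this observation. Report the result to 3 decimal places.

Posterior ∝ prior × likelihood, so P(k | x) ∝ π_k f_k(x); normalise over all components.
Exponential densities:
  p_A = 0.4·e^(−0.4·1.6) = 0.4·e^(−0.6400) = 0.210917
  p_B = 1.1·e^(−1.1·1.6) = 1.1·e^(−1.7600) = 0.189249
  p_C = 2.9·e^(−2.9·1.6) = 2.9·e^(−4.6400) = 0.0280073
  p_D = 3.2·e^(−3.2·1.6) = 3.2·e^(−5.1200) = 0.0191233
Weight by the priors:
  π_A·p_A = 0.08 × 0.210917 = 0.0168734
  π_B·p_B = 0.49 × 0.189249 = 0.0927322
  π_C·p_C = 0.21 × 0.0280073 = 0.00588154
  π_D·p_D = 0.22 × 0.0191233 = 0.00420712
Denominator: 0.0168734 + 0.0927322 + 0.00588154 + 0.00420712 = 0.119694
P(Group B | x) = 0.0927322 / 0.119694 ≈ 0.775

0.775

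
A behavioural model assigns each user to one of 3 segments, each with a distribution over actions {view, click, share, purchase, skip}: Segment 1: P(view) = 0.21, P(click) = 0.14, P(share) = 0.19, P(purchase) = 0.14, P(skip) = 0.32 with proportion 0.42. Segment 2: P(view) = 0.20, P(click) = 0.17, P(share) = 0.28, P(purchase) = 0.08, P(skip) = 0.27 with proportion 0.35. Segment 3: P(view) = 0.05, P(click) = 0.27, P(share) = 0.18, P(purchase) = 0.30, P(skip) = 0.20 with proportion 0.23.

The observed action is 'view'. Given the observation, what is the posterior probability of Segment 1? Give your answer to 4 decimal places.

By Bayes' theorem, P(k | x) = P(Z=k) f_k(x) / Σ_j P(Z=j) f_j(x).
Component likelihoods at x = 'view':
  L_1 = 0.21
  L_2 = 0.2
  L_3 = 0.05
Multiply by the mixture weights:
  P(Z=1)·L_1 = 0.42 × 0.21 = 0.0882
  P(Z=2)·L_2 = 0.35 × 0.2 = 0.07
  P(Z=3)·L_3 = 0.23 × 0.05 = 0.0115
Denominator: 0.0882 + 0.07 + 0.0115 = 0.1697
P(Segment 1 | the observation) = 0.0882 / 0.1697 ≈ 0.5197

0.5197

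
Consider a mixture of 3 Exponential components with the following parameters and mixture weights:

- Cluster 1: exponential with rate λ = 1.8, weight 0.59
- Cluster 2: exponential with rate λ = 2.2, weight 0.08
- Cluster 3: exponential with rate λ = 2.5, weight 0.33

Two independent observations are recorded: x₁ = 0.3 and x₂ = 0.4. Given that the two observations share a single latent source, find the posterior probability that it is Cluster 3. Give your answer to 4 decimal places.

P(component k | x) = P(Z=k)·f_k(x) / marginal(x), where marginal(x) = Σ_j P(Z=j)·f_j(x).
Since both observations come from the same component, the likelihood for component k is f_k(x₁)·f_k(x₂).
  p_1 = [1.8·e^(−1.8·0.3) = 1.8·e^(−0.5400) = 1.04895] × [0.876154] = 0.919039
  p_2 = [2.2·e^(−2.2·0.3) = 2.2·e^(−0.6600) = 1.13707] × [0.912522] = 1.0376
  p_3 = [2.5·e^(−2.5·0.3) = 2.5·e^(−0.7500) = 1.18092] × [0.919699] = 1.08609
Unnormalised posteriors:
  P(Z=1)·p_1 = 0.59 × 0.919039 = 0.542233
  P(Z=2)·p_2 = 0.08 × 1.0376 = 0.0830084
  P(Z=3)·p_3 = 0.33 × 1.08609 = 0.358409
Normaliser: 0.542233 + 0.0830084 + 0.358409 = 0.98365
P(Cluster 3 | data) = 0.358409 / 0.98365 ≈ 0.3644

0.3644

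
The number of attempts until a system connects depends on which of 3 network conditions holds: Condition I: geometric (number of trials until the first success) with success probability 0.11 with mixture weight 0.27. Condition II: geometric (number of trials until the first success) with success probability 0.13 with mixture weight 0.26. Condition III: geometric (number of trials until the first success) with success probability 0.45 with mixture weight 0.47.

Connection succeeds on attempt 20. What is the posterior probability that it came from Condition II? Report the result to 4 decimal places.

0.4248

Apply Bayes' rule: the posterior for each component is proportional to its prior times its likelihood at x.
Evaluate each component's likelihood at the observed value:
  f_I = 0.0120172
  f_II = 0.00922166
  f_III = 5.24933e-06
Prior × likelihood for each component:
  π_I·f_I = 0.27 × 0.0120172 = 0.00324464
  π_II·f_II = 0.26 × 0.00922166 = 0.00239763
  π_III·f_III = 0.47 × 5.24933e-06 = 2.46718e-06
Denominator: 0.00324464 + 0.00239763 + 2.46718e-06 = 0.00564474
P(Condition II | x) ≈ 0.4248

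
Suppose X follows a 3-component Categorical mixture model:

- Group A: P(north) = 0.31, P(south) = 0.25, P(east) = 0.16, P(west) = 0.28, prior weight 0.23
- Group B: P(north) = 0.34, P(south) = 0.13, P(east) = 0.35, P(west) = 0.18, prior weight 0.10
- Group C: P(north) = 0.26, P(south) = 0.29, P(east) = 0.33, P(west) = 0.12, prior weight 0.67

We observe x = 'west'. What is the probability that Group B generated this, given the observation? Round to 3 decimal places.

Apply Bayes' rule: the posterior for each component is proportional to its prior times its likelihood at x.
Component likelihoods at x = 'west':
  L_A = P(west | comp) = 0.28
  L_B = P(west | comp) = 0.18
  L_C = P(west | comp) = 0.12
Prior × likelihood for each component:
  π_A·L_A = 0.23 × 0.28 = 0.0644
  π_B·L_B = 0.10 × 0.18 = 0.018
  π_C·L_C = 0.67 × 0.12 = 0.0804
Evidence: 0.0644 + 0.018 + 0.0804 = 0.1628
P(Group B | data) ≈ 0.111

0.111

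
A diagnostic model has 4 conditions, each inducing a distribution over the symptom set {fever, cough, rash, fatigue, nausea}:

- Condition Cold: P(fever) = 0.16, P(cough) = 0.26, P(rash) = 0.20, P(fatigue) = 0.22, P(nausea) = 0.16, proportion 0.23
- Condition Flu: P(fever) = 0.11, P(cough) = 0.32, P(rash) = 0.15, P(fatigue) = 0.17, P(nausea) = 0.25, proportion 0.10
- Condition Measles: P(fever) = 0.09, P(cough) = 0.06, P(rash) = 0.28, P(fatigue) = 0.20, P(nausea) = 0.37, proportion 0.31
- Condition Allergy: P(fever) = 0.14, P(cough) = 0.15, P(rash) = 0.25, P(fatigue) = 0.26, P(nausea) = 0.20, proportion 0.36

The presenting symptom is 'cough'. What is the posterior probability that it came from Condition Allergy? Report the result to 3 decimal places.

Apply Bayes' rule: the posterior for each component is proportional to its prior times its likelihood at x.
Categorical probabilities:
  f_Cold = P(cough | comp) = 0.26
  f_Flu = P(cough | comp) = 0.32
  f_Measles = P(cough | comp) = 0.06
  f_Allergy = P(cough | comp) = 0.15
Multiply by the mixture weights:
  π_Cold·f_Cold = 0.23 × 0.26 = 0.0598
  π_Flu·f_Flu = 0.10 × 0.32 = 0.032
  π_Measles·f_Measles = 0.31 × 0.06 = 0.0186
  π_Allergy·f_Allergy = 0.36 × 0.15 = 0.054
Denominator: 0.0598 + 0.032 + 0.0186 + 0.054 = 0.1644
P(Condition Allergy | data) = 0.054 / 0.1644 ≈ 0.328

0.328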